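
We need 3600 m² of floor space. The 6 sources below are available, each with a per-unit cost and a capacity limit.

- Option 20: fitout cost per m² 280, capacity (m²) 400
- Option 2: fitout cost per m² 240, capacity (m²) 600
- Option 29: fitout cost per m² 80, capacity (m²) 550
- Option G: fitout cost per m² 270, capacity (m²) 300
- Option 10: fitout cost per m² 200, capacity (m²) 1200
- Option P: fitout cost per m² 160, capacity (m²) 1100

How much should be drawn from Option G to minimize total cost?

150

Use sources in increasing cost order.
Take 550 from Option 29 at 80 — need 3050 more.
Option P at 160: take all 1100 m² — 1950 still needed.
Option 10 (200): use full 1200 — 750 m² to go.
Option 2 at 240: take all 600 m² — 150 still needed.
Take 150 from Option G at 270 to finish.
Option 20: unused.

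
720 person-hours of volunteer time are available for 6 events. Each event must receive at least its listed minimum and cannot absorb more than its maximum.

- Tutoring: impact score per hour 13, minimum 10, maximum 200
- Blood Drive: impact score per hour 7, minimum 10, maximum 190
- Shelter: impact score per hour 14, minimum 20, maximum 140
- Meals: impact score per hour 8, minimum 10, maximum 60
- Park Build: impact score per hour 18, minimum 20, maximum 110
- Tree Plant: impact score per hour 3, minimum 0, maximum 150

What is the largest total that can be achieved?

8410

Meeting every minimum uses 10+10+20+10+20+0 = 70 person-hours, leaving 650.
Order the events by impact score per hour: Park Build 18 > Shelter 14 > Tutoring 13 > Meals 8 > Blood Drive 7 > Tree Plant 3.
Park Build takes 90 more to reach its cap of 110 → 560 left.
Shelter takes 120 more to reach its cap of 140 → 440 left.
Tutoring takes 190 more to reach its cap of 200 → 250 left.
Meals: +50 to 60 (cap) → 200 left.
Blood Drive takes 180 more to reach its cap of 190 → 20 left.
Tree Plant: +20 (room for 150) → 20. Pool exhausted.
Total = 13×200 + 7×190 + 14×140 + 8×60 + 18×110 + 3×20 = 8410.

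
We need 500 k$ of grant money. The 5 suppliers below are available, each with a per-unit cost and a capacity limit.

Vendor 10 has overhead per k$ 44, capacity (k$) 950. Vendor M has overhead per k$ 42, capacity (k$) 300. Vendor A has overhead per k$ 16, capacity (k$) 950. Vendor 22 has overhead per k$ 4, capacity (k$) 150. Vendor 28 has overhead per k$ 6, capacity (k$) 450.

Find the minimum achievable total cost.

2700

Use suppliers in increasing cost order.
Vendor 22 at 4: take all 150 k$ — 350 still needed.
Vendor 28 at 6: take 350 of its 450 — requirement met.
Vendor A, Vendor M, Vendor 10: unused.
Cost = 150×4 + 350×6 = 2700.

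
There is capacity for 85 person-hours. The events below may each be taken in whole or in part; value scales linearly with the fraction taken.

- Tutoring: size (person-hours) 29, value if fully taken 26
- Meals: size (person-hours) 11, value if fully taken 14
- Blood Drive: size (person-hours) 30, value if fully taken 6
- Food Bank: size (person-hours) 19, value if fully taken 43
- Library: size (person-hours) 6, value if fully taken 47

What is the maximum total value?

134

Best value per unit of size first: Library 47/6≈7.83, Food Bank 43/19≈2.26, Meals 14/11≈1.27, Tutoring 26/29≈0.897, Blood Drive 6/30≈0.2.
Take all of Library (6 person-hours, value 47) ; 79 person-hours left.
All 19 person-hours of Food Bank fit (value 43) ; 60 remain.
Meals: take in full, 11 person-hours for value 14 ; 49 left.
All 29 person-hours of Tutoring fit (value 26) ; 20 remain.
Only 20 person-hours remain; take 20/30 of Blood Drive for value 6×20/30 = 4.
Total value = 134.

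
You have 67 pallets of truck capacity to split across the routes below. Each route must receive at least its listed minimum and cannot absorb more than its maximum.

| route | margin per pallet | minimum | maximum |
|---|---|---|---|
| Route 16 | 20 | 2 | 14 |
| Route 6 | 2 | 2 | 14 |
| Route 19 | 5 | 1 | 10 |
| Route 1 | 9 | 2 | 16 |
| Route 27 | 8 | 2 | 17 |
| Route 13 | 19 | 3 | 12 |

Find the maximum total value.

Meeting every minimum uses 2+2+1+2+2+3 = 12 pallets, leaving 55.
Order the routes by margin per pallet: Route 16 20 > Route 13 19 > Route 1 9 > Route 27 8 > Route 19 5 > Route 6 2.
Route 16 takes 12 more to reach its cap of 14 → 43 left.
Route 13 takes 9 more to reach its cap of 12 → 34 left.
Route 1 takes 14 more to reach its cap of 16 → 20 left.
Route 27 takes 15 more to reach its cap of 17 → 5 left.
Route 19: +5 (room for 9) → 6. Pool exhausted.
Total = 20×14 + 2×2 + 5×6 + 9×16 + 8×17 + 19×12 = 822.

822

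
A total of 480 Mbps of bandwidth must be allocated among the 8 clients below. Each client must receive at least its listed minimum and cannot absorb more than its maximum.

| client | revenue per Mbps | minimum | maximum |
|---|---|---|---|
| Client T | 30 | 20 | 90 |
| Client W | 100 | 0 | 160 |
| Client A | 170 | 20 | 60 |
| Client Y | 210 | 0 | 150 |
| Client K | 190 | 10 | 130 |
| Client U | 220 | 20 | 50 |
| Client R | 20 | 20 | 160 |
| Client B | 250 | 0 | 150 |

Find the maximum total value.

97700

Meeting every minimum uses 20+0+20+0+10+20+20+0 = 90 Mbps, leaving 390.
Highest revenue per Mbps first: Client B 250 > Client U 220 > Client Y 210 > Client K 190 > Client A 170 > Client W 100 > Client T 30 > Client R 20.
Client B takes 150 more to reach its cap of 150 → 240 left.
Give Client U 30 more to hit its cap of 50 → 210 left.
Give Client Y 150 more to hit its cap of 150 → 60 left.
Client K: +60 (room for 120) → 70. Pool exhausted.
Total = 30×20 + 170×20 + 210×150 + 190×70 + 220×50 + 20×20 + 250×150 = 97700.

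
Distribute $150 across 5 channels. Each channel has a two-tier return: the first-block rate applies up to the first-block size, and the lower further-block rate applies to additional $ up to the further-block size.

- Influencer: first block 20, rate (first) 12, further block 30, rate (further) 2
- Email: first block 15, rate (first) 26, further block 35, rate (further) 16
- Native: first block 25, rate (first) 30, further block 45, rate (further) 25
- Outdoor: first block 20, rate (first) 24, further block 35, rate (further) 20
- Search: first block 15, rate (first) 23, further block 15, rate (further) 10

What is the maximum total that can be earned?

Order all 10 blocks by rate: Native/first 30 > Email/first 26 > Native/second 25 > Outdoor/first 24 > Search/first 23 > Outdoor/second 20 > Email/second 16 > Influencer/first 12 > Search/second 10 > Influencer/second 2.
Native/first (30): +25 → 125 left.
Email first at 26: fill all 15 → 110 left.
Native/second (25): +45 → 65 left.
Outdoor first at 24: fill all 20 → 45 left.
Search/first (23): +15 → 30 left.
30 remain; put them into Outdoor second at 20.
Total = 30×25 + 26×15 + 25×45 + 24×20 + 23×15 + 20×30 = 3690.

3690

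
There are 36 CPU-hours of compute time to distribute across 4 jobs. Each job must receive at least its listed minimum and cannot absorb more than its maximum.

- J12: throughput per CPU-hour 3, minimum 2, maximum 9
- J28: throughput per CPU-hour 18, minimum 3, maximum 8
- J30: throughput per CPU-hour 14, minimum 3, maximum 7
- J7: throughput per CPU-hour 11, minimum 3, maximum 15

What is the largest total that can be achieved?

425

Meeting every minimum uses 2+3+3+3 = 11 CPU-hours, leaving 25.
Rank by throughput per CPU-hour: J28 18 > J30 14 > J7 11 > J12 3.
Give J28 5 more to hit its cap of 8 ; 20 left.
J30: +4 to 7 (cap) ; 16 left.
J7: +12 to 15 (cap) ; 4 left.
J12 has room for 7 more but only 4 remain, so it gets 6.
Total = 3×6 + 18×8 + 14×7 + 11×15 = 425.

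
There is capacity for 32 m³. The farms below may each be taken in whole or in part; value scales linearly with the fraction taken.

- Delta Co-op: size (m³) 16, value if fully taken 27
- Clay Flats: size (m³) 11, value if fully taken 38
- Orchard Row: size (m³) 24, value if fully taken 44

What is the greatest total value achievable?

76.5

Best value per unit of size first: Clay Flats 38/11≈3.45, Orchard Row 44/24≈1.83, Delta Co-op 27/16≈1.69.
All 11 m³ of Clay Flats fit (value 38) → 21 remain.
21 m³ left: a 21/24 share of Orchard Row gives 44×21/24 = 38.5.
Total value = 76.5.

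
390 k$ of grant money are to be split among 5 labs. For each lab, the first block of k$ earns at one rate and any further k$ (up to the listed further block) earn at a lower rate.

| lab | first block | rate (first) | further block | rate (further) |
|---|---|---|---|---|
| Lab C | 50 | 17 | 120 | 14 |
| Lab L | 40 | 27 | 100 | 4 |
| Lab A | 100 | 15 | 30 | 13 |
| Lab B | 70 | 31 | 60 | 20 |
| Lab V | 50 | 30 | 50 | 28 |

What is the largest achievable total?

Rank every tier by rate: Lab B/first 31 > Lab V/first 30 > Lab V/second 28 > Lab L/first 27 > Lab B/second 20 > Lab C/first 17 > Lab A/first 15 > Lab C/second 14 > Lab A/second 13 > Lab L/second 4.
Fill Lab B first block (70 at 31) — 320 left.
Fill Lab V first block (50 at 30) — 270 left.
Lab V/second (28): +50 — 220 left.
Lab L first at 27: fill all 40 — 180 left.
Lab B second at 20: fill all 60 — 120 left.
Lab C first at 17: fill all 50 — 70 left.
Lab A first at 15: only 70 left, fill 70.
Total = 31×70 + 30×50 + 28×50 + 27×40 + 20×60 + 17×50 + 15×70 = 9250.

9250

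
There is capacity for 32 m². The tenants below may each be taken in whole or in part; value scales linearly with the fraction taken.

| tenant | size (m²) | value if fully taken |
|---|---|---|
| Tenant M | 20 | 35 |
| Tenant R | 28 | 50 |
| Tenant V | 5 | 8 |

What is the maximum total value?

57

Sort by value density: Tenant R 50/28≈1.79, Tenant M 35/20≈1.75, Tenant V 8/5≈1.6.
All 28 m² of Tenant R fit (value 50) ; 4 remain.
Only 4 m² remain; take 4/20 of Tenant M for value 35×4/20 = 7.
Total value = 57.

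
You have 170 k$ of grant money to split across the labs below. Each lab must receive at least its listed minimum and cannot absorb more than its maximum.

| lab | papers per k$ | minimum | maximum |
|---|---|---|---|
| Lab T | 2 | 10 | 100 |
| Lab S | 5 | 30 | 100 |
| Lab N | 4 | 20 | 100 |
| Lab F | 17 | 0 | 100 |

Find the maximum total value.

Meeting every minimum uses 10+30+20+0 = 60 k$, leaving 110.
Highest papers per k$ first: Lab F 17 > Lab S 5 > Lab N 4 > Lab T 2.
Lab F takes 100 more to reach its cap of 100 → 10 left.
Lab S: +10 (room for 70) → 40. Pool exhausted.
Total = 2×10 + 5×40 + 4×20 + 17×100 = 2000.

2000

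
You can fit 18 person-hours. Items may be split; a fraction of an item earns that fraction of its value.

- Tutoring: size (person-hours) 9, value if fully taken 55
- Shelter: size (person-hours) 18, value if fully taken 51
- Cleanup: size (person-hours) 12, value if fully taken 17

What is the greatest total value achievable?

80.5

Sort by value density: Tutoring 55/9≈6.11, Shelter 51/18≈2.83, Cleanup 17/12≈1.42.
Tutoring: take in full, 9 person-hours for value 55 — 9 left.
Only 9 person-hours remain; take 9/18 of Shelter for value 51×9/18 = 25.5.
Total value = 80.5.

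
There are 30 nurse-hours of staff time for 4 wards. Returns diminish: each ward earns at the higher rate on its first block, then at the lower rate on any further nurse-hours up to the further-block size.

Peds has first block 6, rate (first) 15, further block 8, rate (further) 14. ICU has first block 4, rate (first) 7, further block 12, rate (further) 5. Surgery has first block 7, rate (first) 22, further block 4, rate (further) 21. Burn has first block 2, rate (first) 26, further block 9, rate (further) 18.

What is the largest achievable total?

570

Treat each block as its own option and order by rate: Burn/T1 26 > Surgery/T1 22 > Surgery/T2 21 > Burn/T2 18 > Peds/T1 15 > Peds/T2 14 > ICU/T1 7 > ICU/T2 5.
Burn T1 at 26: fill all 2 → 28 left.
Fill Surgery T1 block (7 at 22) → 21 left.
Fill Surgery T2 block (4 at 21) → 17 left.
Burn/T2 (18): +9 → 8 left.
Peds T1 at 15: fill all 6 → 2 left.
Peds/T2: +2 of 8 at 14; pool empty.
Total = 26×2 + 22×7 + 21×4 + 18×9 + 15×6 + 14×2 = 570.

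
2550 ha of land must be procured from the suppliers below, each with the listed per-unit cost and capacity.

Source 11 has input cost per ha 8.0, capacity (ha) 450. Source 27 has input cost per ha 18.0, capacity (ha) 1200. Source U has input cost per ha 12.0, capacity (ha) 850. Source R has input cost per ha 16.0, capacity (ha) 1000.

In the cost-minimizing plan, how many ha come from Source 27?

250

Fill from the cheapest supplier first.
Take 450 from Source 11 at 8.0 — need 2100 more.
Take 850 from Source U at 12.0 — need 1250 more.
Source R at 16.0: take all 1000 ha — 250 still needed.
Source 27 (18.0): take the remaining 250 — done.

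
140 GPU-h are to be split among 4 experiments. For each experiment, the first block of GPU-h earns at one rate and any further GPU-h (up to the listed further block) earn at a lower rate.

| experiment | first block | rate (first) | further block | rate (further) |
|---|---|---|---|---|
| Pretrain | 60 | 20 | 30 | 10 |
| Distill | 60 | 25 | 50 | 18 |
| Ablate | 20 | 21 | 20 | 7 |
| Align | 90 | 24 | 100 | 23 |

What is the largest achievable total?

Treat each block as its own option and order by rate: Distill/first 25 > Align/first 24 > Align/second 23 > Ablate/first 21 > Pretrain/first 20 > Distill/second 18 > Pretrain/second 10 > Ablate/second 7.
Fill Distill first block (60 at 25) → 80 left.
Align/first: +80 of 90 at 24; pool empty.
Total = 25×60 + 24×80 = 3420.

3420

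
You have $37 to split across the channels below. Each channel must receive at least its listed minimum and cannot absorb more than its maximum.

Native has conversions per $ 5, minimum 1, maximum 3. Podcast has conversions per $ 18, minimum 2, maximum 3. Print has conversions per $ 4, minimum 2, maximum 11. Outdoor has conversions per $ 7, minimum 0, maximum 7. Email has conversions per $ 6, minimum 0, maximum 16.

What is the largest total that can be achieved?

246

Meeting every minimum uses 1+2+2+0+0 = 5 $, leaving 32.
Rank by conversions per $: Podcast 18 > Outdoor 7 > Email 6 > Native 5 > Print 4.
Give Podcast 1 more to hit its cap of 3 → 31 left.
Give Outdoor 7 more to hit its cap of 7 → 24 left.
Email: +16 to 16 (cap) → 8 left.
Native takes 2 more to reach its cap of 3 → 6 left.
Only 6 left; Print takes them to reach 8.
Total = 5×3 + 18×3 + 4×8 + 7×7 + 6×16 = 246.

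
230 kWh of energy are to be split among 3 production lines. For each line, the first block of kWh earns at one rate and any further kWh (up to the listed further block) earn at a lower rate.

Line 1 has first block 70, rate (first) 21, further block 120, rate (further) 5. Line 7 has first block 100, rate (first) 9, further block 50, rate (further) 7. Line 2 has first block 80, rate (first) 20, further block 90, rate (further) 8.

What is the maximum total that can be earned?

Rank every tier by rate: Line 1/first 21 > Line 2/first 20 > Line 7/first 9 > Line 2/second 8 > Line 7/second 7 > Line 1/second 5.
Line 1/first (21): +70 → 160 left.
Fill Line 2 first block (80 at 20) → 80 left.
80 remain; put them into Line 7 first at 9.
Total = 21×70 + 20×80 + 9×80 = 3790.

3790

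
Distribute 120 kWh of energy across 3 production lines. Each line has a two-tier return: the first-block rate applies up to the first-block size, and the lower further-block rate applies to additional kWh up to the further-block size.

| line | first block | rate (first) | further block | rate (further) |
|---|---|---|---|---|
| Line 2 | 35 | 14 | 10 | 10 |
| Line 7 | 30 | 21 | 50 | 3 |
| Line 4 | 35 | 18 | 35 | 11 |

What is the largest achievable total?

Rank every tier by rate: Line 7/first 21 > Line 4/first 18 > Line 2/first 14 > Line 4/second 11 > Line 2/second 10 > Line 7/second 3.
Line 7 first at 21: fill all 30 → 90 left.
Fill Line 4 first block (35 at 18) → 55 left.
Line 2 first at 14: fill all 35 → 20 left.
Line 4/second: +20 of 35 at 11; pool empty.
Total = 21×30 + 18×35 + 14×35 + 11×20 = 1970.

1970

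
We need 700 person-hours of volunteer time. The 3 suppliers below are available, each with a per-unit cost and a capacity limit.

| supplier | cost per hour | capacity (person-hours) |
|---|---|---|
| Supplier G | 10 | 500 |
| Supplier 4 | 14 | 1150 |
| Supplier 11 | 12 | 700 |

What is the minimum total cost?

Cheapest first:
Take 500 from Supplier G at 10 → need 200 more.
Supplier 11 (12): take the remaining 200 → done.
Supplier 4: unused.
Cost = 500×10 + 200×12 = 7400.

7400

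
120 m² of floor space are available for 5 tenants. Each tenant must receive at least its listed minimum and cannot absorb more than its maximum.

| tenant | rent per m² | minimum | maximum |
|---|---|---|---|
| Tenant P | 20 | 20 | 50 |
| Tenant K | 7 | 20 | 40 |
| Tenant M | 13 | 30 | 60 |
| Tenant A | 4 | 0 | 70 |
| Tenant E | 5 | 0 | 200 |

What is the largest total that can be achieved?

1790

Meeting every minimum uses 20+20+30+0+0 = 70 m², leaving 50.
Order the tenants by rent per m²: Tenant P 20 > Tenant M 13 > Tenant K 7 > Tenant E 5 > Tenant A 4.
Tenant P takes 30 more to reach its cap of 50 — 20 left.
Tenant M: +20 (room for 30) → 50. Pool exhausted.
Total = 20×50 + 7×20 + 13×50 = 1790.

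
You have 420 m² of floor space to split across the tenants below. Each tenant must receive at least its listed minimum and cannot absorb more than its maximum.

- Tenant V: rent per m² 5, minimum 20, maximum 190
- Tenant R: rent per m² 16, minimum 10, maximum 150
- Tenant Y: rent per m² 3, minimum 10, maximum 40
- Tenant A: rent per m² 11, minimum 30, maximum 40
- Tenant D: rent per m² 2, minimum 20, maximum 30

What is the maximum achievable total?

3890

Meeting every minimum uses 20+10+10+30+20 = 90 m², leaving 330.
Order the tenants by rent per m²: Tenant R 16 > Tenant A 11 > Tenant V 5 > Tenant Y 3 > Tenant D 2.
Give Tenant R 140 more to hit its cap of 150 → 190 left.
Tenant A takes 10 more to reach its cap of 40 → 180 left.
Tenant V takes 170 more to reach its cap of 190 → 10 left.
Only 10 left; Tenant Y takes them to reach 20.
Total = 5×190 + 16×150 + 3×20 + 11×40 + 2×20 = 3890.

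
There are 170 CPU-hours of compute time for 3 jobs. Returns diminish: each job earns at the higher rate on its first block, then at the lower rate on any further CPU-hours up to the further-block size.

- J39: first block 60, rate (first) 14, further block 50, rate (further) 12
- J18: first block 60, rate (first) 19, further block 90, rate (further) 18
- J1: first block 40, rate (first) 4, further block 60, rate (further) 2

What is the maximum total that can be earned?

3040

Order all 6 blocks by rate: J18/tier1 19 > J18/tier2 18 > J39/tier1 14 > J39/tier2 12 > J1/tier1 4 > J1/tier2 2.
J18/tier1 (19): +60 ; 110 left.
Fill J18 tier2 block (90 at 18) ; 20 left.
J39 tier1 at 14: only 20 left, fill 20.
Total = 19×60 + 18×90 + 14×20 = 3040.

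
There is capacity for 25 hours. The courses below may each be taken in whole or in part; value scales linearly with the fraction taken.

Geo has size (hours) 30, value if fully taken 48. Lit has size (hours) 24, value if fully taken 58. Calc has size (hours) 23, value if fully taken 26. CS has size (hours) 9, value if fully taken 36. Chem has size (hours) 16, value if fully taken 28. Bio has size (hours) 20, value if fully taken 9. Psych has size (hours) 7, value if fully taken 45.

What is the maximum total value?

Rank by value-to-size ratio: Psych 45/7≈6.43, CS 36/9≈4, Lit 58/24≈2.42, Chem 28/16≈1.75, Geo 48/30≈1.6, Calc 26/23≈1.13, Bio 9/20≈0.45.
Psych: take in full, 7 hours for value 45 ; 18 left.
CS: take in full, 9 hours for value 36 ; 9 left.
Only 9 hours remain; take 9/24 of Lit for value 58×9/24 = 21.75.
Total value = 102.75.

102.75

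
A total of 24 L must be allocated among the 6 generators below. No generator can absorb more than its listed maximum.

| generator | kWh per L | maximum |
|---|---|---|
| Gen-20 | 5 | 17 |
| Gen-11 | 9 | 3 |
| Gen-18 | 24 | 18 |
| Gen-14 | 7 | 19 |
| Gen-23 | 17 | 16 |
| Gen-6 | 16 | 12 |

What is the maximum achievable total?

Rank by kWh per L: Gen-18 24 > Gen-23 17 > Gen-6 16 > Gen-11 9 > Gen-14 7 > Gen-20 5.
Gen-18 takes 18 to reach its cap of 18 → 6 left.
Gen-23: +6 (room for 16) → 6. Pool exhausted.
Total = 24×18 + 17×6 = 534.

534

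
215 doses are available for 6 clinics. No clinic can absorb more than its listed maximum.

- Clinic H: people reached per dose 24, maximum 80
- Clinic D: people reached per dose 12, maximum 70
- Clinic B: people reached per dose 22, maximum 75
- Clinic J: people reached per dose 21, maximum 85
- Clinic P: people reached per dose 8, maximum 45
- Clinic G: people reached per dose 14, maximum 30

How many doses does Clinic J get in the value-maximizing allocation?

60

Order the clinics by people reached per dose: Clinic H 24 > Clinic B 22 > Clinic J 21 > Clinic G 14 > Clinic D 12 > Clinic P 8.
Clinic H takes 80 to reach its cap of 80 ; 135 left.
Clinic B takes 75 to reach its cap of 75 ; 60 left.
Only 60 left; Clinic J takes them to reach 60.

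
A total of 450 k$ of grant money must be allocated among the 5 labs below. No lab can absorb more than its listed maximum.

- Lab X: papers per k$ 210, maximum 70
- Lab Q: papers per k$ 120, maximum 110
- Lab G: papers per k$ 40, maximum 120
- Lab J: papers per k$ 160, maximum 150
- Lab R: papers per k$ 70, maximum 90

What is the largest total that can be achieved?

59400

Rank by papers per k$: Lab X 210 > Lab J 160 > Lab Q 120 > Lab R 70 > Lab G 40.
Give Lab X 70 to hit its cap of 70 ; 380 left.
Give Lab J 150 to hit its cap of 150 ; 230 left.
Give Lab Q 110 to hit its cap of 110 ; 120 left.
Give Lab R 90 to hit its cap of 90 ; 30 left.
Lab G has room for 120 but only 30 remain, so it gets 30.
Total = 210×70 + 120×110 + 40×30 + 160×150 + 70×90 = 59400.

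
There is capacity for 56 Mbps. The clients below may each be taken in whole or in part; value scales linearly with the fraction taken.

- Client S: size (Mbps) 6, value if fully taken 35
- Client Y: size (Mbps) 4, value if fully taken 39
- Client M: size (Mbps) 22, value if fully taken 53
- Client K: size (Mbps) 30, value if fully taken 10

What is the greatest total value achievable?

135

Rank by value-to-size ratio: Client Y 39/4≈9.75, Client S 35/6≈5.83, Client M 53/22≈2.41, Client K 10/30≈0.333.
Take all of Client Y (4 Mbps, value 39) ; 52 Mbps left.
Take all of Client S (6 Mbps, value 35) ; 46 Mbps left.
Take all of Client M (22 Mbps, value 53) ; 24 Mbps left.
Fill the last 24 Mbps with part of Client K: 24/30 of it earns 8.
Total value = 135.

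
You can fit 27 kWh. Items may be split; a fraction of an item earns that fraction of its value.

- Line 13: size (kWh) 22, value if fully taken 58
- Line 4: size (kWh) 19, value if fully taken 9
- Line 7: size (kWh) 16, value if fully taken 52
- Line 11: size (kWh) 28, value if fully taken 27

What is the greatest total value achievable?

81

Best value per unit of size first: Line 7 52/16≈3.25, Line 13 58/22≈2.64, Line 11 27/28≈0.964, Line 4 9/19≈0.474.
Take all of Line 7 (16 kWh, value 52) — 11 kWh left.
11 kWh left: a 11/22 share of Line 13 gives 58×11/22 = 29.
Total value = 81.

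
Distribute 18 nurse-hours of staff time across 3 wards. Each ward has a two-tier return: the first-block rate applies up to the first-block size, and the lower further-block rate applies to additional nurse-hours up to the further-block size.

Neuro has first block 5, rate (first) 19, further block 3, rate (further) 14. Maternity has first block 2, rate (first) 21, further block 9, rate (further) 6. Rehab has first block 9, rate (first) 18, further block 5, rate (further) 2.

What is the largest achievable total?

Rank every tier by rate: Maternity/first 21 > Neuro/first 19 > Rehab/first 18 > Neuro/second 14 > Maternity/second 6 > Rehab/second 2.
Maternity first at 21: fill all 2 — 16 left.
Neuro/first (19): +5 — 11 left.
Fill Rehab first block (9 at 18) — 2 left.
Neuro second at 14: only 2 left, fill 2.
Total = 21×2 + 19×5 + 18×9 + 14×2 = 327.

327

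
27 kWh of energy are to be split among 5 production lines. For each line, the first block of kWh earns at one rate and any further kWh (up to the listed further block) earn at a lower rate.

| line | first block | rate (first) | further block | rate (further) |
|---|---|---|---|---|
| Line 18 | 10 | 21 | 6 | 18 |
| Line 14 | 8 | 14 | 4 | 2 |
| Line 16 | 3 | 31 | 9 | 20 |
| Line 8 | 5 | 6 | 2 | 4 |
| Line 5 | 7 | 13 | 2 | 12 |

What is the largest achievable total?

Order all 10 blocks by rate: Line 16/first 31 > Line 18/first 21 > Line 16/second 20 > Line 18/second 18 > Line 14/first 14 > Line 5/first 13 > Line 5/second 12 > Line 8/first 6 > Line 8/second 4 > Line 14/second 2.
Line 16/first (31): +3 — 24 left.
Line 18/first (21): +10 — 14 left.
Line 16 second at 20: fill all 9 — 5 left.
5 remain; put them into Line 18 second at 18.
Total = 31×3 + 21×10 + 20×9 + 18×5 = 573.

573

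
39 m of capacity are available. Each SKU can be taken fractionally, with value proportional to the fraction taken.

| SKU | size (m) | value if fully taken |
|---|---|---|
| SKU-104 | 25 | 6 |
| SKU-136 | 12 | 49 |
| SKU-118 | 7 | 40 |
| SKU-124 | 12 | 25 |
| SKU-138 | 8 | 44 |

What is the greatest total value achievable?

158

Sort by value density: SKU-118 40/7≈5.71, SKU-138 44/8≈5.5, SKU-136 49/12≈4.08, SKU-124 25/12≈2.08, SKU-104 6/25≈0.24.
Take all of SKU-118 (7 m, value 40) — 32 m left.
SKU-138: take in full, 8 m for value 44 — 24 left.
Take all of SKU-136 (12 m, value 49) — 12 m left.
SKU-124: take in full, 12 m for value 25 — 0 left.
Total value = 158.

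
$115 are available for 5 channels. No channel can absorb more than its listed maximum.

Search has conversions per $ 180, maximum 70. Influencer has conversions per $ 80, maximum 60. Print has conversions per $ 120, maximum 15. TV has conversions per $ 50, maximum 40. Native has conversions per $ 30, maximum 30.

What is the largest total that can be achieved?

Order the channels by conversions per $: Search 180 > Print 120 > Influencer 80 > TV 50 > Native 30.
Search: +70 to 70 (cap) → 45 left.
Give Print 15 to hit its cap of 15 → 30 left.
Only 30 left; Influencer takes them to reach 30.
Total = 180×70 + 80×30 + 120×15 = 16800.

16800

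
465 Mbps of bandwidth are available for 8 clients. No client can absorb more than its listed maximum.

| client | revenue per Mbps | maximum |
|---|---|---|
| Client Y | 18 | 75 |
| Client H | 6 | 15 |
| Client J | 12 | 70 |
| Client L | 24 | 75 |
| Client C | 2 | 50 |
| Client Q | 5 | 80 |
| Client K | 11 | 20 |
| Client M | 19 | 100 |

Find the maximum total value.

Rank by revenue per Mbps: Client L 24 > Client M 19 > Client Y 18 > Client J 12 > Client K 11 > Client H 6 > Client Q 5 > Client C 2.
Give Client L 75 to hit its cap of 75 — 390 left.
Client M takes 100 to reach its cap of 100 — 290 left.
Client Y takes 75 to reach its cap of 75 — 215 left.
Give Client J 70 to hit its cap of 70 — 145 left.
Client K takes 20 to reach its cap of 20 — 125 left.
Give Client H 15 to hit its cap of 15 — 110 left.
Give Client Q 80 to hit its cap of 80 — 30 left.
Client C has room for 50 but only 30 remain, so it gets 30.
Total = 18×75 + 6×15 + 12×70 + 24×75 + 2×30 + 5×80 + 11×20 + 19×100 = 6660.

6660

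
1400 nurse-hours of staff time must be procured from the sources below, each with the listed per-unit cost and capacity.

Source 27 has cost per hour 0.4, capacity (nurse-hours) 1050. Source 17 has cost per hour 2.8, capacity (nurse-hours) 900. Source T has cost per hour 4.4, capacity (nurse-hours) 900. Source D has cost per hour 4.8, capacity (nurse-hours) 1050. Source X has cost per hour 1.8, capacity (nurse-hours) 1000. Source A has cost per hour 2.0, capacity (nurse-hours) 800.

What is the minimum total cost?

Use sources in increasing cost order.
Take 1050 from Source 27 at 0.4 ; need 350 more.
Source X at 1.8: take 350 of its 1000 ; requirement met.
Source A, Source 17, Source T, Source D: unused.
Cost = 1050×0.4 + 350×1.8 = 1050.

1050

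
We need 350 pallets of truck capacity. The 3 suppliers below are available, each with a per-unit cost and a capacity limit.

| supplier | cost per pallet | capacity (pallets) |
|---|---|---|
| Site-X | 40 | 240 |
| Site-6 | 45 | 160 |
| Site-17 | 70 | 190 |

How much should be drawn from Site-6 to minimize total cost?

Fill from the cheapest supplier first.
Site-X (40): use full 240 — 110 pallets to go.
Site-6 (45): take the remaining 110 — done.
Site-17: unused.

110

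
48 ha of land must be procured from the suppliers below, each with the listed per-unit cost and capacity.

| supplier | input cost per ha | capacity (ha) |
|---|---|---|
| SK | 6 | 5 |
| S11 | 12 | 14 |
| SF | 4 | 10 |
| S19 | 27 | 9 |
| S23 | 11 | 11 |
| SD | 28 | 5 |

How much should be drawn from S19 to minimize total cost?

8

Cheapest first:
Take 10 from SF at 4 ; need 38 more.
SK (6): use full 5 ; 33 ha to go.
Take 11 from S23 at 11 ; need 22 more.
S11 at 12: take all 14 ha ; 8 still needed.
Take 8 from S19 at 27 to finish.
SD: unused.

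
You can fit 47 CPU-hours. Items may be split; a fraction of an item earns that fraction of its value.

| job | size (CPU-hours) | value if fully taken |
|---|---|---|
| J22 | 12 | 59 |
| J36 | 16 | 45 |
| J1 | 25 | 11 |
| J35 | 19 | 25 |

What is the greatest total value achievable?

129

Best value per unit of size first: J22 59/12≈4.92, J36 45/16≈2.81, J35 25/19≈1.32, J1 11/25≈0.44.
J22: take in full, 12 CPU-hours for value 59 → 35 left.
J36: take in full, 16 CPU-hours for value 45 → 19 left.
All 19 CPU-hours of J35 fit (value 25) → 0 remain.
Total value = 129.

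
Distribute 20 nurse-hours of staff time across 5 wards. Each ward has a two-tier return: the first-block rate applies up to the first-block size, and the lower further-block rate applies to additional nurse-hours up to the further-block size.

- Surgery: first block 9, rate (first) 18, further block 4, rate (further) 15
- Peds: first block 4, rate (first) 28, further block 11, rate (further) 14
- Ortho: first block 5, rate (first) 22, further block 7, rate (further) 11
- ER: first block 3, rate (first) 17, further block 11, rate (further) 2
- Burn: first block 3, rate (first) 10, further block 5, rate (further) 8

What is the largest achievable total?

Treat each block as its own option and order by rate: Peds/first 28 > Ortho/first 22 > Surgery/first 18 > ER/first 17 > Surgery/second 15 > Peds/second 14 > Ortho/second 11 > Burn/first 10 > Burn/second 8 > ER/second 2.
Peds first at 28: fill all 4 — 16 left.
Ortho/first (22): +5 — 11 left.
Fill Surgery first block (9 at 18) — 2 left.
ER first at 17: only 2 left, fill 2.
Total = 28×4 + 22×5 + 18×9 + 17×2 = 418.

418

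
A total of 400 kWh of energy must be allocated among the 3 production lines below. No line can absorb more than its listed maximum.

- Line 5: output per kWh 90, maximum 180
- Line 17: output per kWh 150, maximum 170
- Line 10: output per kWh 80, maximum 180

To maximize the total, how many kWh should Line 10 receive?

50

Highest output per kWh first: Line 17 150 > Line 5 90 > Line 10 80.
Line 17: +170 to 170 (cap) ; 230 left.
Line 5 takes 180 to reach its cap of 180 ; 50 left.
Line 10: +50 (room for 180) → 50. Pool exhausted.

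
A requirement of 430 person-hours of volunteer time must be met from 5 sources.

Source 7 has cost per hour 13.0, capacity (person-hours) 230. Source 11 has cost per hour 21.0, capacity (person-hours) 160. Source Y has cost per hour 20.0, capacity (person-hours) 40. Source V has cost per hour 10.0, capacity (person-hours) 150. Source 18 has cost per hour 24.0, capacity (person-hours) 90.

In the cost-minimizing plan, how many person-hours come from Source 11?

Fill from the cheapest source first.
Source V at 10.0: take all 150 person-hours → 280 still needed.
Take 230 from Source 7 at 13.0 → need 50 more.
Source Y at 20.0: take all 40 person-hours → 10 still needed.
Take 10 from Source 11 at 21.0 to finish.
Source 18: unused.

10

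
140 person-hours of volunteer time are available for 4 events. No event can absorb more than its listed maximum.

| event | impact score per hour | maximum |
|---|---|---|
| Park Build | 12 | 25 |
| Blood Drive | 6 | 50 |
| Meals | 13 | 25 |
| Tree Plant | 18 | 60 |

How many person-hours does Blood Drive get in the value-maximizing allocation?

Rank by impact score per hour: Tree Plant 18 > Meals 13 > Park Build 12 > Blood Drive 6.
Give Tree Plant 60 to hit its cap of 60 → 80 left.
Give Meals 25 to hit its cap of 25 → 55 left.
Park Build takes 25 to reach its cap of 25 → 30 left.
Only 30 left; Blood Drive takes them to reach 30.

30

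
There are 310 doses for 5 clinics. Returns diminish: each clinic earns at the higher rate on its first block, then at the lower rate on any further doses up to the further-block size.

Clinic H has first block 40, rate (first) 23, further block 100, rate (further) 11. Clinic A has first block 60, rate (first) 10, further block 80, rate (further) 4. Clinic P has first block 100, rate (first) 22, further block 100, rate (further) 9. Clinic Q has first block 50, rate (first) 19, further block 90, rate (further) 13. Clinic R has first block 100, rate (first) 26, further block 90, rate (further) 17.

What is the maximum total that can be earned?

7010

Rank every tier by rate: Clinic R/first 26 > Clinic H/first 23 > Clinic P/first 22 > Clinic Q/first 19 > Clinic R/second 17 > Clinic Q/second 13 > Clinic H/second 11 > Clinic A/first 10 > Clinic P/second 9 > Clinic A/second 4.
Clinic R/first (26): +100 → 210 left.
Clinic H/first (23): +40 → 170 left.
Clinic P/first (22): +100 → 70 left.
Fill Clinic Q first block (50 at 19) → 20 left.
Clinic R/second: +20 of 90 at 17; pool empty.
Total = 26×100 + 23×40 + 22×100 + 19×50 + 17×20 = 7010.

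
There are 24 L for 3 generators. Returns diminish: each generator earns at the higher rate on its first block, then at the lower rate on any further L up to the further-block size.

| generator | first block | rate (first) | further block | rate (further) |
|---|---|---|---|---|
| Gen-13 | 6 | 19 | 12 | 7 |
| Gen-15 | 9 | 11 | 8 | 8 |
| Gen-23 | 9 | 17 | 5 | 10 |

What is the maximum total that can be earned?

366

Rank every tier by rate: Gen-13/T1 19 > Gen-23/T1 17 > Gen-15/T1 11 > Gen-23/T2 10 > Gen-15/T2 8 > Gen-13/T2 7.
Fill Gen-13 T1 block (6 at 19) → 18 left.
Gen-23/T1 (17): +9 → 9 left.
Fill Gen-15 T1 block (9 at 11) → 0 left.
Total = 19×6 + 17×9 + 11×9 = 366.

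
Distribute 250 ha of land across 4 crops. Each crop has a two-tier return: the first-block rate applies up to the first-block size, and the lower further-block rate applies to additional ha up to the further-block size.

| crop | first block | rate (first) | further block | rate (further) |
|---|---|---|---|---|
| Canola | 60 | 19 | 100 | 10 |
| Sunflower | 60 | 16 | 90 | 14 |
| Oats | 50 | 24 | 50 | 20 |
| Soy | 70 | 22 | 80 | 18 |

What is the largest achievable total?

Order all 8 blocks by rate: Oats/tier1 24 > Soy/tier1 22 > Oats/tier2 20 > Canola/tier1 19 > Soy/tier2 18 > Sunflower/tier1 16 > Sunflower/tier2 14 > Canola/tier2 10.
Oats/tier1 (24): +50 — 200 left.
Soy/tier1 (22): +70 — 130 left.
Oats tier2 at 20: fill all 50 — 80 left.
Fill Canola tier1 block (60 at 19) — 20 left.
Soy tier2 at 18: only 20 left, fill 20.
Total = 24×50 + 22×70 + 20×50 + 19×60 + 18×20 = 5240.

5240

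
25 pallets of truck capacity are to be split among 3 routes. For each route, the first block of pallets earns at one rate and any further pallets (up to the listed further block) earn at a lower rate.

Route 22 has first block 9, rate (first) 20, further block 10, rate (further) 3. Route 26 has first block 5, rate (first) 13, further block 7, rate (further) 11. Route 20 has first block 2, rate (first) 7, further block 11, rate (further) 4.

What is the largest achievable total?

Order all 6 blocks by rate: Route 22/tier1 20 > Route 26/tier1 13 > Route 26/tier2 11 > Route 20/tier1 7 > Route 20/tier2 4 > Route 22/tier2 3.
Route 22 tier1 at 20: fill all 9 — 16 left.
Fill Route 26 tier1 block (5 at 13) — 11 left.
Fill Route 26 tier2 block (7 at 11) — 4 left.
Route 20/tier1 (7): +2 — 2 left.
2 remain; put them into Route 20 tier2 at 4.
Total = 20×9 + 13×5 + 11×7 + 7×2 + 4×2 = 344.

344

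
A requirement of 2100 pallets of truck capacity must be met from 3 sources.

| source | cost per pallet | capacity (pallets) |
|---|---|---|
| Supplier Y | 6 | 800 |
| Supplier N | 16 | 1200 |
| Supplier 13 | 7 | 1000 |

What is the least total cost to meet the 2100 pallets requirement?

Cheapest first:
Supplier Y (6): use full 800 ; 1300 pallets to go.
Supplier 13 (7): use full 1000 ; 300 pallets to go.
Supplier N (16): take the remaining 300 ; done.
Cost = 800×6 + 1000×7 + 300×16 = 16600.

16600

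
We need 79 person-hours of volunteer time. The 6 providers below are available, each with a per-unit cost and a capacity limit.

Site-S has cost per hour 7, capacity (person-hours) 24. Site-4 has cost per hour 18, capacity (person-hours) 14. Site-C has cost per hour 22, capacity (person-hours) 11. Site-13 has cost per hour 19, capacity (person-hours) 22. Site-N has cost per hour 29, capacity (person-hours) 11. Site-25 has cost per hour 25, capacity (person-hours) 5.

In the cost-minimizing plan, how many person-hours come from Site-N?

Cheapest first:
Site-S (7): use full 24 → 55 person-hours to go.
Site-4 (18): use full 14 → 41 person-hours to go.
Take 22 from Site-13 at 19 → need 19 more.
Site-C at 22: take all 11 person-hours → 8 still needed.
Site-25 (25): use full 5 → 3 person-hours to go.
Site-N (29): take the remaining 3 → done.

3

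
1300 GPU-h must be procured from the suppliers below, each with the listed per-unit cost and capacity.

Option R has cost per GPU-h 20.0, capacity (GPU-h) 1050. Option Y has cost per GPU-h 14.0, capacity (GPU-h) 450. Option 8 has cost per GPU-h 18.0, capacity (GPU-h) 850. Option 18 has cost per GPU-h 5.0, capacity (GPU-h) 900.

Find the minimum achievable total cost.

10100

Cheapest first:
Take 900 from Option 18 at 5.0 ; need 400 more.
Option Y (14.0): take the remaining 400 ; done.
Option 8, Option R: unused.
Cost = 900×5.0 + 400×14.0 = 10100.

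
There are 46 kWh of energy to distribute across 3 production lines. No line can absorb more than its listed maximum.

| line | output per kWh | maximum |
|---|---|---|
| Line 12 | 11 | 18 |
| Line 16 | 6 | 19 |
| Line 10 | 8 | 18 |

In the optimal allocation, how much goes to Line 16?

Rank by output per kWh: Line 12 11 > Line 10 8 > Line 16 6.
Give Line 12 18 to hit its cap of 18 — 28 left.
Line 10 takes 18 to reach its cap of 18 — 10 left.
Line 16: +10 (room for 19) → 10. Pool exhausted.

10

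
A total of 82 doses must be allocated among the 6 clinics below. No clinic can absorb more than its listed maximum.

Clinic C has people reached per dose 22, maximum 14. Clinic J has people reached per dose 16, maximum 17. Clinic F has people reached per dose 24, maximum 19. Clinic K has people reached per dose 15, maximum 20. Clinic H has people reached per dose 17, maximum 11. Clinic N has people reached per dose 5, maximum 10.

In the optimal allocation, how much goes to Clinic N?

1

Rank by people reached per dose: Clinic F 24 > Clinic C 22 > Clinic H 17 > Clinic J 16 > Clinic K 15 > Clinic N 5.
Give Clinic F 19 to hit its cap of 19 ; 63 left.
Clinic C: +14 to 14 (cap) ; 49 left.
Clinic H: +11 to 11 (cap) ; 38 left.
Clinic J: +17 to 17 (cap) ; 21 left.
Clinic K: +20 to 20 (cap) ; 1 left.
Clinic N has room for 10 but only 1 remain, so it gets 1.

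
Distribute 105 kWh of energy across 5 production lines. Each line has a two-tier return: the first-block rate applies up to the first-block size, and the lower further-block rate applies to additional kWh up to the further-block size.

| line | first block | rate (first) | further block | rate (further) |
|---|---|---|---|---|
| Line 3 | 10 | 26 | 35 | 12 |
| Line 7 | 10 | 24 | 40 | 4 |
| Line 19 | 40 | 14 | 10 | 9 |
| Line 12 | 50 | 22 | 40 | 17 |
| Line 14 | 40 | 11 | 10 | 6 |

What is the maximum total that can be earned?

2195

Treat each block as its own option and order by rate: Line 3/first 26 > Line 7/first 24 > Line 12/first 22 > Line 12/second 17 > Line 19/first 14 > Line 3/second 12 > Line 14/first 11 > Line 19/second 9 > Line 14/second 6 > Line 7/second 4.
Fill Line 3 first block (10 at 26) — 95 left.
Line 7 first at 24: fill all 10 — 85 left.
Fill Line 12 first block (50 at 22) — 35 left.
35 remain; put them into Line 12 second at 17.
Total = 26×10 + 24×10 + 22×50 + 17×35 = 2195.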